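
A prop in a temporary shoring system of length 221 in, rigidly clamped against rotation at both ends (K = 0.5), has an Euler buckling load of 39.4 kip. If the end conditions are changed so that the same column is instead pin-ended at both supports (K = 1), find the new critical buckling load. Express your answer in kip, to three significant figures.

P_cr ≈ 9.85 kip

P_cr ∝ 1/K², so P_cr,new = P_cr,old × (K_old/K_new)² = 39.4 × (0.5/1)²
= 39.4 × 0.2500 = 9.85 kip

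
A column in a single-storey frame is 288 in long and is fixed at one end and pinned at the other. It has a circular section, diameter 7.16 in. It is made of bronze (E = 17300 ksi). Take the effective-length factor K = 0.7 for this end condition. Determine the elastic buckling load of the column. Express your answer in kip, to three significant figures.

I = πd⁴/64 = π×7.16⁴/64 = 129.0 in⁴
Effective length L_e = K·L = 0.7 × 288 = 201.6 in
P_cr = π²EI / L_e² = π² × 17300×10³ × 129.0 / 201.6² = 5.420×10^5 lb

P_cr ≈ 542 kip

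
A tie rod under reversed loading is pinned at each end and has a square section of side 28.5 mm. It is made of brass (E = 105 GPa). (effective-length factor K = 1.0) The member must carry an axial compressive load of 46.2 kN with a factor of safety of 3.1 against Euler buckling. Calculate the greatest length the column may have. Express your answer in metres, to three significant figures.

L_max ≈ 0.631 m

I = a⁴/12 = 28.5⁴/12 = 5.498×10^4 mm⁴
I = 5.498×10^-8 m⁴
Required critical load P_cr = n·P = 3.1 × 46.2 = 143.2 kN = 1.432×10^5 N
From P_cr = π²EI/(K·L)²:  L = (1/K)·√(π²EI/P_cr) = (1/1)·√(π²×1.05×10^11×5.498×10^-8/1.432×10^5)
L = 0.631 m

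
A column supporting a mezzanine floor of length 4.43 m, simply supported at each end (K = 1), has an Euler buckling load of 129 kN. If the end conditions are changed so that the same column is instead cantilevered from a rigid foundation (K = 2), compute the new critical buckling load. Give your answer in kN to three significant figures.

P_cr ∝ 1/K², so P_cr,new = P_cr,old × (K_old/K_new)² = 129 × (1/2)²
= 129 × 0.2500 = 32.2 kN

P_cr ≈ 32.2 kN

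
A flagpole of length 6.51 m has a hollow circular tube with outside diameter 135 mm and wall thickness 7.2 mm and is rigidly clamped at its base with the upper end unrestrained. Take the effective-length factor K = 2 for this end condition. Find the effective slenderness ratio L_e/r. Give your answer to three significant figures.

λ ≈ 288

Inner diameter d_i = 135 − 2×7.2 = 120.6 mm
I = π(d_o⁴ − d_i⁴)/64 = π(135⁴ − 120.6⁴)/64 = 5.921×10^6 mm⁴
A = 2.891×10^3 mm²;  r_min = √(I/A) = √(5.921×10^6/2.891×10^3) = 45.26 mm
L_e = K·L = 2 × 6.51 m = 13.02 m = 13020 mm
λ = L_e / r_min = 13020 / 45.26 = 288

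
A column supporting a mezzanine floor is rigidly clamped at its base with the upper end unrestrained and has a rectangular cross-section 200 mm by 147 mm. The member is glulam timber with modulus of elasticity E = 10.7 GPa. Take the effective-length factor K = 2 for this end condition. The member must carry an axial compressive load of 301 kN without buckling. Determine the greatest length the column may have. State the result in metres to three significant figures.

L_max ≈ 2.15 m

Buckling occurs about the weak axis: I_min = h·b³/12 with b = 147 mm (the shorter side).
I_min = 200×147³/12 = 5.294×10^7 mm⁴
I = 5.294×10^-5 m⁴
At the buckling limit P_cr = P = 3.010×10^5 N
From P_cr = π²EI/(K·L)²:  L = (1/K)·√(π²EI/P_cr) = (1/2)·√(π²×1.07×10^10×5.294×10^-5/3.010×10^5)
L = 2.15 m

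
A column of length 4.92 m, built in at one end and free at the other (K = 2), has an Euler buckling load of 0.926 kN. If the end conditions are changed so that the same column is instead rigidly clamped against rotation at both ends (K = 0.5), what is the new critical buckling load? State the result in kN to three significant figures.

P_cr ∝ 1/K², so P_cr,new = P_cr,old × (K_old/K_new)² = 0.926 × (2/0.5)²
= 0.926 × 16.00 = 14.8 kN

P_cr ≈ 14.8 kN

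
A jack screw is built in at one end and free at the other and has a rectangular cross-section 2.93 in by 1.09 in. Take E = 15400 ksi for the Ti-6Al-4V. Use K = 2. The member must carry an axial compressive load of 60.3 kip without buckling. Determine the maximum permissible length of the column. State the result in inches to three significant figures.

L_max ≈ 14.1 in

Buckling occurs about the weak axis: I_min = h·b³/12 with b = 1.09 in (the shorter side).
I_min = 2.93×1.09³/12 = 0.3162 in⁴
At the buckling limit P_cr = P = 6.030×10^4 lb
From P_cr = π²EI/(K·L)²:  L = (1/K)·√(π²EI/P_cr) = (1/2)·√(π²×1.54×10^7×0.3162/6.030×10^4)
L = 14.1 in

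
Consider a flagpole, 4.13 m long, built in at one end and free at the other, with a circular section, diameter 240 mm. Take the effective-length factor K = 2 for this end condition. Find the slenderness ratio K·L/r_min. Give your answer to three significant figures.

λ ≈ 138

For a solid circle r = d/4 = 240/4 = 60.00 mm
L_e = K·L = 2 × 4.13 m = 8.260 m = 8260.0 mm
λ = L_e / r_min = 8260.0 / 60.00 = 138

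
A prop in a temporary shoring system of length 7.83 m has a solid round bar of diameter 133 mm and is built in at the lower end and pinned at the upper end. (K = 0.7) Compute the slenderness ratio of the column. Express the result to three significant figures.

λ ≈ 165

I = πd⁴/64 = π×133⁴/64 = 1.536×10^7 mm⁴
A = 1.389×10^4 mm²;  r_min = √(I/A) = √(1.536×10^7/1.389×10^4) = 33.25 mm
L_e = K·L = 0.7 × 7.83 m = 5.481 m = 5481.0 mm
λ = L_e / r_min = 5481.0 / 33.25 = 165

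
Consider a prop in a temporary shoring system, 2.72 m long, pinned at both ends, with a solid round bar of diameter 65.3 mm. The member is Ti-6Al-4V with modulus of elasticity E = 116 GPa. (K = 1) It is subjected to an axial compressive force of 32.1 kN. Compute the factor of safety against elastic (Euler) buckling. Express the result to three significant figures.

I = πd⁴/64 = π×65.3⁴/64 = 8.925×10^5 mm⁴
I = 8.925×10^5 mm⁴ = 8.925×10^-7 m⁴
Effective length L_e = K·L = 1 × 2.72 = 2.720 m
P_cr = π²EI / L_e² = π² × 116×10⁹ × 8.925×10^-7 / 2.720² = 1.381×10^5 N
Factor of safety n = P_cr / P = 138.12 / 32.1 = 4.30

n ≈ 4.30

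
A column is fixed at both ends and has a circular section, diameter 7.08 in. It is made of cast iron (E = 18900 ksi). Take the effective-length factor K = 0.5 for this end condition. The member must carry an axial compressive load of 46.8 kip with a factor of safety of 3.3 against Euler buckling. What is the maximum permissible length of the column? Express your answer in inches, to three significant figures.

I = πd⁴/64 = π×7.08⁴/64 = 123.3 in⁴
Required critical load P_cr = n·P = 3.3 × 46.8 = 154.4 kip = 1.544×10^5 lb
From P_cr = π²EI/(K·L)²:  L = (1/K)·√(π²EI/P_cr) = (1/0.5)·√(π²×1.89×10^7×123.3/1.544×10^5)
L = 772 in

L_max ≈ 772 in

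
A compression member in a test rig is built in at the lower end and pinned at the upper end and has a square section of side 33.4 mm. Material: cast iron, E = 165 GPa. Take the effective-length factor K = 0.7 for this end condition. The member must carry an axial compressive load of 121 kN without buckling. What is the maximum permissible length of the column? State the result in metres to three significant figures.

L_max ≈ 1.69 m

I = a⁴/12 = 33.4⁴/12 = 1.037×10^5 mm⁴
I = 1.037×10^-7 m⁴
At the buckling limit P_cr = P = 1.210×10^5 N
From P_cr = π²EI/(K·L)²:  L = (1/K)·√(π²EI/P_cr) = (1/0.7)·√(π²×1.65×10^11×1.037×10^-7/1.210×10^5)
L = 1.69 m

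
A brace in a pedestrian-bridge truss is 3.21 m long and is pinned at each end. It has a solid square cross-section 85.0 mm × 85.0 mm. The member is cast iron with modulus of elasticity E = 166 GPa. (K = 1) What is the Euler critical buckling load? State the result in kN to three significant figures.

P_cr ≈ 692 kN

I = a⁴/12 = 85.0⁴/12 = 4.350×10^6 mm⁴
I = 4.350×10^6 mm⁴ = 4.350×10^-6 m⁴
Effective length L_e = K·L = 1 × 3.21 = 3.210 m
P_cr = π²EI / L_e² = π² × 166×10⁹ × 4.350×10^-6 / 3.210² = 6.917×10^5 N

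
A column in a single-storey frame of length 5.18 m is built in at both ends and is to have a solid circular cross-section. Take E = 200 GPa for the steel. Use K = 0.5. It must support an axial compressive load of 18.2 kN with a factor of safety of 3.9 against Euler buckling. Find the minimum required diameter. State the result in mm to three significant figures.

Required P_cr = n·P = 3.9 × 18.2 = 70.98 kN
L_e = K·L = 0.5 × 5.18 = 2.590 m
Required I = P_cr·L_e²/(π²E) = 7.098×10^4 × 2.590² / (π² × 2.00×10^11) = 2.412×10^-7 m⁴
I_req = 2.412×10^5 mm⁴
Solid circle: I = πd⁴/64  ⇒  d = (64I/π)^(1/4) = (64×2.412×10^5/π)^(1/4) = 47.1 mm

d ≈ 47.1 mm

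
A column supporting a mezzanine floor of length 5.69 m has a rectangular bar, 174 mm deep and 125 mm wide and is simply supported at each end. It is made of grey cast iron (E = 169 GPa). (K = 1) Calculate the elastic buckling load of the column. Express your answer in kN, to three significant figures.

Buckling occurs about the weak axis: I_min = h·b³/12 with b = 125 mm (the shorter side).
I_min = 174×125³/12 = 2.832×10^7 mm⁴
I = 2.832×10^7 mm⁴ = 2.832×10^-5 m⁴
Effective length L_e = K·L = 1 × 5.69 = 5.690 m
P_cr = π²EI / L_e² = π² × 169×10⁹ × 2.832×10^-5 / 5.690² = 1.459×10^6 N

P_cr ≈ 1460 kN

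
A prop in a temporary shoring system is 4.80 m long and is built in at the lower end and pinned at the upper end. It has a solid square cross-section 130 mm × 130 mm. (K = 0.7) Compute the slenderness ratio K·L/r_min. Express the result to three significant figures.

λ ≈ 89.5

For a square r = a/√12 = 130/√12 = 37.53 mm
L_e = K·L = 0.7 × 4.80 m = 3.360 m = 3360.0 mm
λ = L_e / r_min = 3360.0 / 37.53 = 89.5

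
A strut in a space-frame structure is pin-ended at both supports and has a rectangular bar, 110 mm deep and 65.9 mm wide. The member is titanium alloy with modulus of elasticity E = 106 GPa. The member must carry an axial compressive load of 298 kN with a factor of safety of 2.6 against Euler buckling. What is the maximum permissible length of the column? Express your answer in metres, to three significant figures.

L_max ≈ 1.88 m

Buckling occurs about the weak axis: I_min = h·b³/12 with b = 65.9 mm (the shorter side).
I_min = 110×65.9³/12 = 2.623×10^6 mm⁴
I = 2.623×10^-6 m⁴
Required critical load P_cr = n·P = 2.6 × 298 = 774.8 kN = 7.748×10^5 N
From P_cr = π²EI/(K·L)²:  L = (1/K)·√(π²EI/P_cr) = (1/1)·√(π²×1.06×10^11×2.623×10^-6/7.748×10^5)
L = 1.88 m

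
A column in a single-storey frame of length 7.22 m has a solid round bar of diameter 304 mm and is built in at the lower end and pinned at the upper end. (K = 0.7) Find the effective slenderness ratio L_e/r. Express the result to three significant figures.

λ ≈ 66.5

I = πd⁴/64 = π×304⁴/64 = 4.192×10^8 mm⁴
A = 7.258×10^4 mm²;  r_min = √(I/A) = √(4.192×10^8/7.258×10^4) = 76.00 mm
L_e = K·L = 0.7 × 7.22 m = 5.054 m = 5054.0 mm
λ = L_e / r_min = 5054.0 / 76.00 = 66.5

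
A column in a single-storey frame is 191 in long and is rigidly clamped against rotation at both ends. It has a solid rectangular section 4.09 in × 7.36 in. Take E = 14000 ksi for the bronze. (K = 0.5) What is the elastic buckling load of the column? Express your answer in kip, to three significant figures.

Buckling occurs about the weak axis: I_min = h·b³/12 with b = 4.09 in (the shorter side).
I_min = 7.36×4.09³/12 = 41.96 in⁴
Effective length L_e = K·L = 0.5 × 191 = 95.50 in
P_cr = π²EI / L_e² = π² × 14000×10³ × 41.96 / 95.50² = 6.358×10^5 lb

P_cr ≈ 636 kip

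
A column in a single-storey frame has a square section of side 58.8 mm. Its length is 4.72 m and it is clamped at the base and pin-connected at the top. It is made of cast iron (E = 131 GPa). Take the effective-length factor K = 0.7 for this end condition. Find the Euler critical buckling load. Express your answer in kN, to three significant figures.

P_cr ≈ 118 kN

I = a⁴/12 = 58.8⁴/12 = 9.962×10^5 mm⁴
I = 9.962×10^5 mm⁴ = 9.962×10^-7 m⁴
Effective length L_e = K·L = 0.7 × 4.72 = 3.304 m
P_cr = π²EI / L_e² = π² × 131×10⁹ × 9.962×10^-7 / 3.304² = 1.180×10^5 N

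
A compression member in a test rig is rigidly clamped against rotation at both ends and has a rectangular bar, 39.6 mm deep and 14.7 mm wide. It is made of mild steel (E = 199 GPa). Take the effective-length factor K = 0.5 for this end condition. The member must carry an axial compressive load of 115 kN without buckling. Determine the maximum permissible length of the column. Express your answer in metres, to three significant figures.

Buckling occurs about the weak axis: I_min = h·b³/12 with b = 14.7 mm (the shorter side).
I_min = 39.6×14.7³/12 = 1.048×10^4 mm⁴
I = 1.048×10^-8 m⁴
At the buckling limit P_cr = P = 1.150×10^5 N
From P_cr = π²EI/(K·L)²:  L = (1/K)·√(π²EI/P_cr) = (1/0.5)·√(π²×1.99×10^11×1.048×10^-8/1.150×10^5)
L = 0.846 m

L_max ≈ 0.846 m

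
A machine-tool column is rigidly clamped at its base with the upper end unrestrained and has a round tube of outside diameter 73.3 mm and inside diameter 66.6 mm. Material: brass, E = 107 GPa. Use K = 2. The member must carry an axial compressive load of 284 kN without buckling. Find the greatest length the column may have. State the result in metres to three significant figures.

d_o = 73.3 mm, d_i = 66.6 mm
I = π(d_o⁴ − d_i⁴)/64 = π(73.3⁴ − 66.60⁴)/64 = 4.513×10^5 mm⁴
I = 4.513×10^-7 m⁴
At the buckling limit P_cr = P = 2.840×10^5 N
From P_cr = π²EI/(K·L)²:  L = (1/K)·√(π²EI/P_cr) = (1/2)·√(π²×1.07×10^11×4.513×10^-7/2.840×10^5)
L = 0.648 m

L_max ≈ 0.648 m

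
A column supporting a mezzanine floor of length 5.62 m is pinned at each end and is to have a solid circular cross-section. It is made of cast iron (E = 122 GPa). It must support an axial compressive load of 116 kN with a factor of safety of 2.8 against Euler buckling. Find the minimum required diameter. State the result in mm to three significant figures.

Required P_cr = n·P = 2.8 × 116 = 324.8 kN
L_e = K·L = 1 × 5.62 = 5.620 m
Required I = P_cr·L_e²/(π²E) = 3.248×10^5 × 5.620² / (π² × 1.22×10^11) = 8.520×10^-6 m⁴
I_req = 8.520×10^6 mm⁴
Solid circle: I = πd⁴/64  ⇒  d = (64I/π)^(1/4) = (64×8.520×10^6/π)^(1/4) = 115 mm

d ≈ 115 mm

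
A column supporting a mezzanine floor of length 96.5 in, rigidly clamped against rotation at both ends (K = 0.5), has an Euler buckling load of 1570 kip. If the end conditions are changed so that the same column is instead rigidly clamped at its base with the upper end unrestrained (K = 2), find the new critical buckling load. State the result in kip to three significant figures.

P_cr ≈ 98.1 kip

P_cr ∝ 1/K², so P_cr,new = P_cr,old × (K_old/K_new)² = 1570 × (0.5/2)²
= 1570 × 0.06250 = 98.1 kip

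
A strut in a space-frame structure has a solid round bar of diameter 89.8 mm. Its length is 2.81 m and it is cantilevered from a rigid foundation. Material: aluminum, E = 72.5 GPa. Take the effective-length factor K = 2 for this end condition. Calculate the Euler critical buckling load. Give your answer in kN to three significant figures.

I = πd⁴/64 = π×89.8⁴/64 = 3.192×10^6 mm⁴
I = 3.192×10^6 mm⁴ = 3.192×10^-6 m⁴
Effective length L_e = K·L = 2 × 2.81 = 5.620 m
P_cr = π²EI / L_e² = π² × 72.5×10⁹ × 3.192×10^-6 / 5.620² = 7.232×10^4 N

P_cr ≈ 72.3 kN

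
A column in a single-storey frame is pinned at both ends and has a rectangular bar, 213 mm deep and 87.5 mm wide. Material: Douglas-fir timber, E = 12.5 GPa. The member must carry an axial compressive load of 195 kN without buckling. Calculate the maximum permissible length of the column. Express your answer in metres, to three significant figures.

Buckling occurs about the weak axis: I_min = h·b³/12 with b = 87.5 mm (the shorter side).
I_min = 213×87.5³/12 = 1.189×10^7 mm⁴
I = 1.189×10^-5 m⁴
At the buckling limit P_cr = P = 1.950×10^5 N
From P_cr = π²EI/(K·L)²:  L = (1/K)·√(π²EI/P_cr) = (1/1)·√(π²×1.25×10^10×1.189×10^-5/1.950×10^5)
L = 2.74 m

L_max ≈ 2.74 m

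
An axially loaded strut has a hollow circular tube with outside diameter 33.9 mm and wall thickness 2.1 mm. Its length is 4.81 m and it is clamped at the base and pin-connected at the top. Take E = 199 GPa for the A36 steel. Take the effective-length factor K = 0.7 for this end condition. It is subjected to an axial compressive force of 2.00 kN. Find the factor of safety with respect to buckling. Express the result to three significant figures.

n ≈ 2.31

Inner diameter d_i = 33.9 − 2×2.1 = 29.70 mm
I = π(d_o⁴ − d_i⁴)/64 = π(33.9⁴ − 29.70⁴)/64 = 2.663×10^4 mm⁴
I = 2.663×10^4 mm⁴ = 2.663×10^-8 m⁴
Effective length L_e = K·L = 0.7 × 4.81 = 3.367 m
P_cr = π²EI / L_e² = π² × 199×10⁹ × 2.663×10^-8 / 3.367² = 4.614×10^3 N
Factor of safety n = P_cr / P = 4.6144 / 2.00 = 2.31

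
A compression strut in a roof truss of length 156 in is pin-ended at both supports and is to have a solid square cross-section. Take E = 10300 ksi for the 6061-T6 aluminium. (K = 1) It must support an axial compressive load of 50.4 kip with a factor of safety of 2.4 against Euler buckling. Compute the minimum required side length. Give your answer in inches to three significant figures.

a ≈ 4.32 in

Required P_cr = n·P = 2.4 × 50.4 = 121.0 kip
L_e = K·L = 1 × 156 = 156.0 in
Required I = P_cr·L_e²/(π²E) = 1.210×10^5 × 156.0² / (π² × 1.03×10^7) = 28.96 in⁴
Solid square: I = a⁴/12  ⇒  a = (12I)^(1/4) = (12×28.96)^(1/4) = 4.32 in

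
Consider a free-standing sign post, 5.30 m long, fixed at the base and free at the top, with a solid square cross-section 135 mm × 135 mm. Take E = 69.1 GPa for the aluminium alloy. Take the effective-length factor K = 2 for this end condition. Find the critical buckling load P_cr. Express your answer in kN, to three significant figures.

P_cr ≈ 168 kN

I = a⁴/12 = 135⁴/12 = 2.768×10^7 mm⁴
I = 2.768×10^7 mm⁴ = 2.768×10^-5 m⁴
Effective length L_e = K·L = 2 × 5.30 = 10.60 m
P_cr = π²EI / L_e² = π² × 69.1×10⁹ × 2.768×10^-5 / 10.60² = 1.680×10^5 N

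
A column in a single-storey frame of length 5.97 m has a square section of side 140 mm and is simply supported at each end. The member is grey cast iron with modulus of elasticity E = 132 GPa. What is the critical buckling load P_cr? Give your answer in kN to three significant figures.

I = a⁴/12 = 140⁴/12 = 3.201×10^7 mm⁴
I = 3.201×10^7 mm⁴ = 3.201×10^-5 m⁴
Effective length L_e = K·L = 1 × 5.97 = 5.970 m
P_cr = π²EI / L_e² = π² × 132×10⁹ × 3.201×10^-5 / 5.970² = 1.170×10^6 N

P_cr ≈ 1170 kN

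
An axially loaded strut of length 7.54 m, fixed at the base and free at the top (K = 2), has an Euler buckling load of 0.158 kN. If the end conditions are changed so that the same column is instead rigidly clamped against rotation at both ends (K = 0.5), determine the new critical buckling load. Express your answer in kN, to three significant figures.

P_cr ≈ 2.53 kN

P_cr ∝ 1/K², so P_cr,new = P_cr,old × (K_old/K_new)² = 0.158 × (2/0.5)²
= 0.158 × 16.00 = 2.53 kN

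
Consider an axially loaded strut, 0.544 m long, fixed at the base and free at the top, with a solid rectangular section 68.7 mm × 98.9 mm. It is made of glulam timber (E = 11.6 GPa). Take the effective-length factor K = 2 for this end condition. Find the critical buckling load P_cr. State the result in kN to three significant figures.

P_cr ≈ 258 kN

Buckling occurs about the weak axis: I_min = h·b³/12 with b = 68.7 mm (the shorter side).
I_min = 98.9×68.7³/12 = 2.672×10^6 mm⁴
I = 2.672×10^6 mm⁴ = 2.672×10^-6 m⁴
Effective length L_e = K·L = 2 × 0.544 = 1.088 m
P_cr = π²EI / L_e² = π² × 11.6×10⁹ × 2.672×10^-6 / 1.088² = 2.585×10^5 N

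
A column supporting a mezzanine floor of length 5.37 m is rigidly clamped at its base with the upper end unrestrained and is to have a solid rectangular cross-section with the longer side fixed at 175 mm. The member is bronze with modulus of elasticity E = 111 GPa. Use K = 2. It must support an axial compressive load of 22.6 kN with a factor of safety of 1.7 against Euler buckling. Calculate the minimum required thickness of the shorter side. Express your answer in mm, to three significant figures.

b ≈ 65.2 mm

Required P_cr = n·P = 1.7 × 22.6 = 38.42 kN
L_e = K·L = 2 × 5.37 = 10.74 m
Required I = P_cr·L_e²/(π²E) = 3.842×10^4 × 10.74² / (π² × 1.11×10^11) = 4.045×10^-6 m⁴
I_req = 4.045×10^6 mm⁴
Rectangle, weak axis: I_min = h·b³/12 with h = 175 mm fixed  ⇒  b = (12I/h)^(1/3) = 65.2 mm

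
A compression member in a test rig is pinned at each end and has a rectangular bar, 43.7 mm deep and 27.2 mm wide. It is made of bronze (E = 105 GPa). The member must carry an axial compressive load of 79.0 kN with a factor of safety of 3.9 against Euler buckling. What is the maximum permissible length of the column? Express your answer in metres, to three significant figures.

Buckling occurs about the weak axis: I_min = h·b³/12 with b = 27.2 mm (the shorter side).
I_min = 43.7×27.2³/12 = 7.328×10^4 mm⁴
I = 7.328×10^-8 m⁴
Required critical load P_cr = n·P = 3.9 × 79.0 = 308.1 kN = 3.081×10^5 N
From P_cr = π²EI/(K·L)²:  L = (1/K)·√(π²EI/P_cr) = (1/1)·√(π²×1.05×10^11×7.328×10^-8/3.081×10^5)
L = 0.496 m

L_max ≈ 0.496 m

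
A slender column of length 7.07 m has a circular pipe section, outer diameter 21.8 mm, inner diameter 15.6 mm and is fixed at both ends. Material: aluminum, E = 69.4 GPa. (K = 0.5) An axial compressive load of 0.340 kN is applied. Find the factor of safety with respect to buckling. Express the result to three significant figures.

d_o = 21.8 mm, d_i = 15.6 mm
I = π(d_o⁴ − d_i⁴)/64 = π(21.8⁴ − 15.60⁴)/64 = 8.179×10^3 mm⁴
I = 8.179×10^3 mm⁴ = 8.179×10^-9 m⁴
Effective length L_e = K·L = 0.5 × 7.07 = 3.535 m
P_cr = π²EI / L_e² = π² × 69.4×10⁹ × 8.179×10^-9 / 3.535² = 448.3 N
Factor of safety n = P_cr / P = 0.44833 / 0.340 = 1.32

n ≈ 1.32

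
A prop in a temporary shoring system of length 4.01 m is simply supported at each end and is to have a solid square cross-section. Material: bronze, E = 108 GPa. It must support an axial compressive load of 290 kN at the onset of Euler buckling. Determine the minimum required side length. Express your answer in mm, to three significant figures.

L_e = K·L = 1 × 4.01 = 4.010 m
Required I = P_cr·L_e²/(π²E) = 2.900×10^5 × 4.010² / (π² × 1.08×10^11) = 4.375×10^-6 m⁴
I_req = 4.375×10^6 mm⁴
Solid square: I = a⁴/12  ⇒  a = (12I)^(1/4) = (12×4.375×10^6)^(1/4) = 85.1 mm

a ≈ 85.1 mm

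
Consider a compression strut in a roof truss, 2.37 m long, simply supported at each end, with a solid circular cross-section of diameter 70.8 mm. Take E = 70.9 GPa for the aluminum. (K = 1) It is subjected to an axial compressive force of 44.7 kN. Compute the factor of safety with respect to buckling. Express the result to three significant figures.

I = πd⁴/64 = π×70.8⁴/64 = 1.233×10^6 mm⁴
I = 1.233×10^6 mm⁴ = 1.233×10^-6 m⁴
Effective length L_e = K·L = 1 × 2.37 = 2.370 m
P_cr = π²EI / L_e² = π² × 70.9×10⁹ × 1.233×10^-6 / 2.370² = 1.537×10^5 N
Factor of safety n = P_cr / P = 153.66 / 44.7 = 3.44

n ≈ 3.44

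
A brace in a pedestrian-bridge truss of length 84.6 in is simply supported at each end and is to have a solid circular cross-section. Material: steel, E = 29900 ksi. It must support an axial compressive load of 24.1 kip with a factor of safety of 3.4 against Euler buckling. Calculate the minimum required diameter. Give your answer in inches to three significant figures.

Required P_cr = n·P = 3.4 × 24.1 = 81.94 kip
L_e = K·L = 1 × 84.6 = 84.60 in
Required I = P_cr·L_e²/(π²E) = 8.194×10^4 × 84.60² / (π² × 2.99×10^7) = 1.987 in⁴
Solid circle: I = πd⁴/64  ⇒  d = (64I/π)^(1/4) = (64×1.987/π)^(1/4) = 2.52 in

d ≈ 2.52 in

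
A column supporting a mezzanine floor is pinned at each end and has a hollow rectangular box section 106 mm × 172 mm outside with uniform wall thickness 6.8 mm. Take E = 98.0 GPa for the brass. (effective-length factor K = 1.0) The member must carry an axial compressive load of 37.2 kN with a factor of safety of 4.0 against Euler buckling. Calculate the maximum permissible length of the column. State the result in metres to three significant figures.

L_max ≈ 6.58 m

Inner dimensions: h_i = 172 − 2×6.8 = 158.4 mm, b_i = 106 − 2×6.8 = 92.40 mm
Weak-axis I_min = (h_o·b_o³ − h_i·b_i³)/12 with b_o = 106, b_i = 92.40 mm (shorter outer/inner sides).
I_min = (172×106³ − 158.4×92.40³)/12 = 6.658×10^6 mm⁴
I = 6.658×10^-6 m⁴
Required critical load P_cr = n·P = 4.0 × 37.2 = 148.8 kN = 1.488×10^5 N
From P_cr = π²EI/(K·L)²:  L = (1/K)·√(π²EI/P_cr) = (1/1)·√(π²×9.80×10^10×6.658×10^-6/1.488×10^5)
L = 6.58 m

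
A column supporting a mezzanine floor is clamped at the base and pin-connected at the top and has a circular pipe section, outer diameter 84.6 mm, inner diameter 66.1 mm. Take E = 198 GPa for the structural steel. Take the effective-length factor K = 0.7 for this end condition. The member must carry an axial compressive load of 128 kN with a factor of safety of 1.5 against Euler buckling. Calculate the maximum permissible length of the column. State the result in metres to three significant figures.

d_o = 84.6 mm, d_i = 66.1 mm
I = π(d_o⁴ − d_i⁴)/64 = π(84.6⁴ − 66.10⁴)/64 = 1.577×10^6 mm⁴
I = 1.577×10^-6 m⁴
Required critical load P_cr = n·P = 1.5 × 128 = 192.0 kN = 1.920×10^5 N
From P_cr = π²EI/(K·L)²:  L = (1/K)·√(π²EI/P_cr) = (1/0.7)·√(π²×1.98×10^11×1.577×10^-6/1.920×10^5)
L = 5.72 m

L_max ≈ 5.72 m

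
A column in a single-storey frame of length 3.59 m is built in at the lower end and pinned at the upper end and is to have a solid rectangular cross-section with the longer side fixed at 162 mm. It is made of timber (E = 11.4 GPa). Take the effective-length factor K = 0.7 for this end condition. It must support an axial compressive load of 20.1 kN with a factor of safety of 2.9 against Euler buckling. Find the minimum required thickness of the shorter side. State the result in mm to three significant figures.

Required P_cr = n·P = 2.9 × 20.1 = 58.29 kN
L_e = K·L = 0.7 × 3.59 = 2.513 m
Required I = P_cr·L_e²/(π²E) = 5.829×10^4 × 2.513² / (π² × 1.14×10^10) = 3.272×10^-6 m⁴
I_req = 3.272×10^6 mm⁴
Rectangle, weak axis: I_min = h·b³/12 with h = 162 mm fixed  ⇒  b = (12I/h)^(1/3) = 62.3 mm

b ≈ 62.3 mm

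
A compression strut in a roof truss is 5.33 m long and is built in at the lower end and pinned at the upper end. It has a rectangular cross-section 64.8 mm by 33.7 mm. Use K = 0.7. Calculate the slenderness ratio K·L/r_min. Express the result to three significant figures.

For a rectangle r_min = b/√12 = 33.7/√12 = 9.728 mm
L_e = K·L = 0.7 × 5.33 m = 3.731 m = 3731.0 mm
λ = L_e / r_min = 3731.0 / 9.728 = 384

λ ≈ 384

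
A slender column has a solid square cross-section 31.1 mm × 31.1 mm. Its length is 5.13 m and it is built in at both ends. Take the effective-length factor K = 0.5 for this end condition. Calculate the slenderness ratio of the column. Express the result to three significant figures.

λ ≈ 286

For a square r = a/√12 = 31.1/√12 = 8.978 mm
L_e = K·L = 0.5 × 5.13 m = 2.565 m = 2565.0 mm
λ = L_e / r_min = 2565.0 / 8.978 = 286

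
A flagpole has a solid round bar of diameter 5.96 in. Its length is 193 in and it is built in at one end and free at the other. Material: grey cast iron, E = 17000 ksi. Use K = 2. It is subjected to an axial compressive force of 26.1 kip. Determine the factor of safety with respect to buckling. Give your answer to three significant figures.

n ≈ 2.67

I = πd⁴/64 = π×5.96⁴/64 = 61.94 in⁴
Effective length L_e = K·L = 2 × 193 = 386.0 in
P_cr = π²EI / L_e² = π² × 17000×10³ × 61.94 / 386.0² = 6.975×10^4 lb
Factor of safety n = P_cr / P = 69.748 / 26.1 = 2.67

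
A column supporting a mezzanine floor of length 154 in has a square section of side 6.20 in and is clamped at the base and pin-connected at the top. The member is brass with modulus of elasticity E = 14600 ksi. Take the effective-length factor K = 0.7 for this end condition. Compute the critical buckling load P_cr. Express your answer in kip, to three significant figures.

P_cr ≈ 1530 kip

I = a⁴/12 = 6.20⁴/12 = 123.1 in⁴
Effective length L_e = K·L = 0.7 × 154 = 107.8 in
P_cr = π²EI / L_e² = π² × 14600×10³ × 123.1 / 107.8² = 1.527×10^6 lb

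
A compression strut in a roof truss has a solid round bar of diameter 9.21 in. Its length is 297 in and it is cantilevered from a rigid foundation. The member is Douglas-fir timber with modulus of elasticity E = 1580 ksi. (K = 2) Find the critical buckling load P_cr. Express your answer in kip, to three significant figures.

I = πd⁴/64 = π×9.21⁴/64 = 353.2 in⁴
Effective length L_e = K·L = 2 × 297 = 594.0 in
P_cr = π²EI / L_e² = π² × 1580×10³ × 353.2 / 594.0² = 1.561×10^4 lb

P_cr ≈ 15.6 kip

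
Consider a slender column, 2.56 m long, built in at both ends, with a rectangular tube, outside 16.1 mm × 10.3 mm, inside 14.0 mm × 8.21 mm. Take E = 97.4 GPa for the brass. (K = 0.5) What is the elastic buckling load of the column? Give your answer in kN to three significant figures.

P_cr ≈ 0.481 kN

Weak-axis I_min = (h_o·b_o³ − h_i·b_i³)/12 with b_o = 10.3, b_i = 8.210 mm (shorter outer/inner sides).
I_min = (16.1×10.3³ − 14.00×8.210³)/12 = 820.5 mm⁴
I = 820.5 mm⁴ = 8.205×10^-10 m⁴
Effective length L_e = K·L = 0.5 × 2.56 = 1.280 m
P_cr = π²EI / L_e² = π² × 97.4×10⁹ × 8.205×10^-10 / 1.280² = 481.4 N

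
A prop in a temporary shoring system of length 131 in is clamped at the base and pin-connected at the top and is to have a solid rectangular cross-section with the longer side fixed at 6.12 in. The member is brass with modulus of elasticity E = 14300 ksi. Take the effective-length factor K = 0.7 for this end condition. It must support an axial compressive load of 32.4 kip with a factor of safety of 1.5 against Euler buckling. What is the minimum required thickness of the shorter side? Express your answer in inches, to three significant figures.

b ≈ 1.78 in

Required P_cr = n·P = 1.5 × 32.4 = 48.60 kip
L_e = K·L = 0.7 × 131 = 91.70 in
Required I = P_cr·L_e²/(π²E) = 4.860×10^4 × 91.70² / (π² × 1.43×10^7) = 2.896 in⁴
Rectangle, weak axis: I_min = h·b³/12 with h = 6.12 in fixed  ⇒  b = (12I/h)^(1/3) = 1.78 in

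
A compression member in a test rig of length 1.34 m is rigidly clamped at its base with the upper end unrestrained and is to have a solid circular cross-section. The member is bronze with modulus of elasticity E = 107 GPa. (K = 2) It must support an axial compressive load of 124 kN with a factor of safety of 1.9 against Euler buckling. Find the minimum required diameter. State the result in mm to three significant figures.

Required P_cr = n·P = 1.9 × 124 = 235.6 kN
L_e = K·L = 2 × 1.34 = 2.680 m
Required I = P_cr·L_e²/(π²E) = 2.356×10^5 × 2.680² / (π² × 1.07×10^11) = 1.602×10^-6 m⁴
I_req = 1.602×10^6 mm⁴
Solid circle: I = πd⁴/64  ⇒  d = (64I/π)^(1/4) = (64×1.602×10^6/π)^(1/4) = 75.6 mm

d ≈ 75.6 mm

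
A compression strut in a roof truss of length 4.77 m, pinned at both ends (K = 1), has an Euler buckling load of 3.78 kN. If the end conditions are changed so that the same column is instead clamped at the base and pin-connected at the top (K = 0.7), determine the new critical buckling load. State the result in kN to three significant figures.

P_cr ≈ 7.71 kN

P_cr ∝ 1/K², so P_cr,new = P_cr,old × (K_old/K_new)² = 3.78 × (1/0.7)²
= 3.78 × 2.041 = 7.71 kN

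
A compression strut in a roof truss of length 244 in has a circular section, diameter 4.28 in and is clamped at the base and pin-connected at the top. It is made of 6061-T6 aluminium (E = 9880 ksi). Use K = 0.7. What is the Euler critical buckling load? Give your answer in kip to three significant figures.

I = πd⁴/64 = π×4.28⁴/64 = 16.47 in⁴
Effective length L_e = K·L = 0.7 × 244 = 170.8 in
P_cr = π²EI / L_e² = π² × 9880×10³ × 16.47 / 170.8² = 5.506×10^4 lb

P_cr ≈ 55.1 kip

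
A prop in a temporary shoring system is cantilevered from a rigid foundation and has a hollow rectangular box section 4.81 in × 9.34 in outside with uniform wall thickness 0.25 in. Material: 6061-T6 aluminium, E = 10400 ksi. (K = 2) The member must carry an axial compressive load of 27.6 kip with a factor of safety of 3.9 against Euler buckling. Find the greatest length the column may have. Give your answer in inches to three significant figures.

L_max ≈ 81.2 in

Inner dimensions: h_i = 9.34 − 2×0.25 = 8.840 in, b_i = 4.81 − 2×0.25 = 4.310 in
Weak-axis I_min = (h_o·b_o³ − h_i·b_i³)/12 with b_o = 4.81, b_i = 4.310 in (shorter outer/inner sides).
I_min = (9.34×4.81³ − 8.840×4.310³)/12 = 27.64 in⁴
Required critical load P_cr = n·P = 3.9 × 27.6 = 107.6 kip = 1.076×10^5 lb
From P_cr = π²EI/(K·L)²:  L = (1/K)·√(π²EI/P_cr) = (1/2)·√(π²×1.04×10^7×27.64/1.076×10^5)
L = 81.2 in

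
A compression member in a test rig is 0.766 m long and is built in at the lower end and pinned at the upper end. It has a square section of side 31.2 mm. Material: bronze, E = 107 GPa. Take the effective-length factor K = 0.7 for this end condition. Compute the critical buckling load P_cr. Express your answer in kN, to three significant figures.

P_cr ≈ 290 kN

I = a⁴/12 = 31.2⁴/12 = 7.897×10^4 mm⁴
I = 7.897×10^4 mm⁴ = 7.897×10^-8 m⁴
Effective length L_e = K·L = 0.7 × 0.766 = 0.5362 m
P_cr = π²EI / L_e² = π² × 107×10⁹ × 7.897×10^-8 / 0.5362² = 2.900×10^5 N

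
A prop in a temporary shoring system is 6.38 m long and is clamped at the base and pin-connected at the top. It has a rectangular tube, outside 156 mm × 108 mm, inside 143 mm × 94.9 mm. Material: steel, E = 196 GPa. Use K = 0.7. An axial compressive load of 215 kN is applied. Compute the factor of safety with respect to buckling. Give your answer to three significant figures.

Weak-axis I_min = (h_o·b_o³ − h_i·b_i³)/12 with b_o = 108, b_i = 94.90 mm (shorter outer/inner sides).
I_min = (156×108³ − 143.0×94.90³)/12 = 6.191×10^6 mm⁴
I = 6.191×10^6 mm⁴ = 6.191×10^-6 m⁴
Effective length L_e = K·L = 0.7 × 6.38 = 4.466 m
P_cr = π²EI / L_e² = π² × 196×10⁹ × 6.191×10^-6 / 4.466² = 6.005×10^5 N
Factor of safety n = P_cr / P = 600.50 / 215 = 2.79

n ≈ 2.79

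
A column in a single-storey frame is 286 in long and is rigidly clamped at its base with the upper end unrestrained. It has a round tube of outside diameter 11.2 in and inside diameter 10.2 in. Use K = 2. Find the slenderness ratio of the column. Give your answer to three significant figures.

d_o = 11.2 in, d_i = 10.2 in
I = π(d_o⁴ − d_i⁴)/64 = π(11.2⁴ − 10.20⁴)/64 = 241.1 in⁴
A = 16.81 in²;  r_min = √(I/A) = √(241.1/16.81) = 3.787 in
L_e = K·L = 2 × 286 = 572.0 in
λ = L_e / r_min = 572.00 / 3.787 = 151

λ ≈ 151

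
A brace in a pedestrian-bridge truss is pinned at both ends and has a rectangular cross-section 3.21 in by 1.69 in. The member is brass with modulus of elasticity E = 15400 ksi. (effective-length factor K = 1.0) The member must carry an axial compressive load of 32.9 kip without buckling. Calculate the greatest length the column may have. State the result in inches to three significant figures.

Buckling occurs about the weak axis: I_min = h·b³/12 with b = 1.69 in (the shorter side).
I_min = 3.21×1.69³/12 = 1.291 in⁴
At the buckling limit P_cr = P = 3.290×10^4 lb
From P_cr = π²EI/(K·L)²:  L = (1/K)·√(π²EI/P_cr) = (1/1)·√(π²×1.54×10^7×1.291/3.290×10^4)
L = 77.2 in

L_max ≈ 77.2 in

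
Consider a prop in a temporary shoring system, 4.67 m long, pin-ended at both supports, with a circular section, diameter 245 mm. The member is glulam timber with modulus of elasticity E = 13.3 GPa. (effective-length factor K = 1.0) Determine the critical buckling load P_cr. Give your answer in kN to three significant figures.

P_cr ≈ 1060 kN

I = πd⁴/64 = π×245⁴/64 = 1.769×10^8 mm⁴
I = 1.769×10^8 mm⁴ = 1.769×10^-4 m⁴
Effective length L_e = K·L = 1 × 4.67 = 4.670 m
P_cr = π²EI / L_e² = π² × 13.3×10⁹ × 1.769×10^-4 / 4.670² = 1.065×10^6 N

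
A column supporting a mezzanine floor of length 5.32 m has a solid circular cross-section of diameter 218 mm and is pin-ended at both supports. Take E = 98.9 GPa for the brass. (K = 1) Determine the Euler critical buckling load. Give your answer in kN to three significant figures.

P_cr ≈ 3820 kN

I = πd⁴/64 = π×218⁴/64 = 1.109×10^8 mm⁴
I = 1.109×10^8 mm⁴ = 1.109×10^-4 m⁴
Effective length L_e = K·L = 1 × 5.32 = 5.320 m
P_cr = π²EI / L_e² = π² × 98.9×10⁹ × 1.109×10^-4 / 5.320² = 3.824×10^6 N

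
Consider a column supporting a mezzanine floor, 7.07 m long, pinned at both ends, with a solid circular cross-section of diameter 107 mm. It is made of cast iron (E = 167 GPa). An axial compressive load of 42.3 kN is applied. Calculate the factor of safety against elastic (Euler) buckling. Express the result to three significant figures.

n ≈ 5.02

I = πd⁴/64 = π×107⁴/64 = 6.434×10^6 mm⁴
I = 6.434×10^6 mm⁴ = 6.434×10^-6 m⁴
Effective length L_e = K·L = 1 × 7.07 = 7.070 m
P_cr = π²EI / L_e² = π² × 167×10⁹ × 6.434×10^-6 / 7.070² = 2.122×10^5 N
Factor of safety n = P_cr / P = 212.17 / 42.3 = 5.02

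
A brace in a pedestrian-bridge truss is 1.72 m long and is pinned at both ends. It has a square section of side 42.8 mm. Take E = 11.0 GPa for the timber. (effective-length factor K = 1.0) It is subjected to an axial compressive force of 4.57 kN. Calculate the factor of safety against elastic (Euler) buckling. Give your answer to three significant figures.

n ≈ 2.25

I = a⁴/12 = 42.8⁴/12 = 2.796×10^5 mm⁴
I = 2.796×10^5 mm⁴ = 2.796×10^-7 m⁴
Effective length L_e = K·L = 1 × 1.72 = 1.720 m
P_cr = π²EI / L_e² = π² × 11.0×10⁹ × 2.796×10^-7 / 1.720² = 1.026×10^4 N
Factor of safety n = P_cr / P = 10.262 / 4.57 = 2.25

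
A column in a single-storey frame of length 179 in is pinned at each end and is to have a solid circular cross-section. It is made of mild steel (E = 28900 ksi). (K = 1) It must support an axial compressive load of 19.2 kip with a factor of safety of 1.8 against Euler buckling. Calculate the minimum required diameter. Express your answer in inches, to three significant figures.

Required P_cr = n·P = 1.8 × 19.2 = 34.56 kip
L_e = K·L = 1 × 179 = 179.0 in
Required I = P_cr·L_e²/(π²E) = 3.456×10^4 × 179.0² / (π² × 2.89×10^7) = 3.882 in⁴
Solid circle: I = πd⁴/64  ⇒  d = (64I/π)^(1/4) = (64×3.882/π)^(1/4) = 2.98 in

d ≈ 2.98 in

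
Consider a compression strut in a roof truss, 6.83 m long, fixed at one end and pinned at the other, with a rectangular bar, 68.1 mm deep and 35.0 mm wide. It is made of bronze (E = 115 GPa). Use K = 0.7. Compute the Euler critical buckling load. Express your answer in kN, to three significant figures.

Buckling occurs about the weak axis: I_min = h·b³/12 with b = 35.0 mm (the shorter side).
I_min = 68.1×35.0³/12 = 2.433×10^5 mm⁴
I = 2.433×10^5 mm⁴ = 2.433×10^-7 m⁴
Effective length L_e = K·L = 0.7 × 6.83 = 4.781 m
P_cr = π²EI / L_e² = π² × 115×10⁹ × 2.433×10^-7 / 4.781² = 1.208×10^4 N

P_cr ≈ 12.1 kN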